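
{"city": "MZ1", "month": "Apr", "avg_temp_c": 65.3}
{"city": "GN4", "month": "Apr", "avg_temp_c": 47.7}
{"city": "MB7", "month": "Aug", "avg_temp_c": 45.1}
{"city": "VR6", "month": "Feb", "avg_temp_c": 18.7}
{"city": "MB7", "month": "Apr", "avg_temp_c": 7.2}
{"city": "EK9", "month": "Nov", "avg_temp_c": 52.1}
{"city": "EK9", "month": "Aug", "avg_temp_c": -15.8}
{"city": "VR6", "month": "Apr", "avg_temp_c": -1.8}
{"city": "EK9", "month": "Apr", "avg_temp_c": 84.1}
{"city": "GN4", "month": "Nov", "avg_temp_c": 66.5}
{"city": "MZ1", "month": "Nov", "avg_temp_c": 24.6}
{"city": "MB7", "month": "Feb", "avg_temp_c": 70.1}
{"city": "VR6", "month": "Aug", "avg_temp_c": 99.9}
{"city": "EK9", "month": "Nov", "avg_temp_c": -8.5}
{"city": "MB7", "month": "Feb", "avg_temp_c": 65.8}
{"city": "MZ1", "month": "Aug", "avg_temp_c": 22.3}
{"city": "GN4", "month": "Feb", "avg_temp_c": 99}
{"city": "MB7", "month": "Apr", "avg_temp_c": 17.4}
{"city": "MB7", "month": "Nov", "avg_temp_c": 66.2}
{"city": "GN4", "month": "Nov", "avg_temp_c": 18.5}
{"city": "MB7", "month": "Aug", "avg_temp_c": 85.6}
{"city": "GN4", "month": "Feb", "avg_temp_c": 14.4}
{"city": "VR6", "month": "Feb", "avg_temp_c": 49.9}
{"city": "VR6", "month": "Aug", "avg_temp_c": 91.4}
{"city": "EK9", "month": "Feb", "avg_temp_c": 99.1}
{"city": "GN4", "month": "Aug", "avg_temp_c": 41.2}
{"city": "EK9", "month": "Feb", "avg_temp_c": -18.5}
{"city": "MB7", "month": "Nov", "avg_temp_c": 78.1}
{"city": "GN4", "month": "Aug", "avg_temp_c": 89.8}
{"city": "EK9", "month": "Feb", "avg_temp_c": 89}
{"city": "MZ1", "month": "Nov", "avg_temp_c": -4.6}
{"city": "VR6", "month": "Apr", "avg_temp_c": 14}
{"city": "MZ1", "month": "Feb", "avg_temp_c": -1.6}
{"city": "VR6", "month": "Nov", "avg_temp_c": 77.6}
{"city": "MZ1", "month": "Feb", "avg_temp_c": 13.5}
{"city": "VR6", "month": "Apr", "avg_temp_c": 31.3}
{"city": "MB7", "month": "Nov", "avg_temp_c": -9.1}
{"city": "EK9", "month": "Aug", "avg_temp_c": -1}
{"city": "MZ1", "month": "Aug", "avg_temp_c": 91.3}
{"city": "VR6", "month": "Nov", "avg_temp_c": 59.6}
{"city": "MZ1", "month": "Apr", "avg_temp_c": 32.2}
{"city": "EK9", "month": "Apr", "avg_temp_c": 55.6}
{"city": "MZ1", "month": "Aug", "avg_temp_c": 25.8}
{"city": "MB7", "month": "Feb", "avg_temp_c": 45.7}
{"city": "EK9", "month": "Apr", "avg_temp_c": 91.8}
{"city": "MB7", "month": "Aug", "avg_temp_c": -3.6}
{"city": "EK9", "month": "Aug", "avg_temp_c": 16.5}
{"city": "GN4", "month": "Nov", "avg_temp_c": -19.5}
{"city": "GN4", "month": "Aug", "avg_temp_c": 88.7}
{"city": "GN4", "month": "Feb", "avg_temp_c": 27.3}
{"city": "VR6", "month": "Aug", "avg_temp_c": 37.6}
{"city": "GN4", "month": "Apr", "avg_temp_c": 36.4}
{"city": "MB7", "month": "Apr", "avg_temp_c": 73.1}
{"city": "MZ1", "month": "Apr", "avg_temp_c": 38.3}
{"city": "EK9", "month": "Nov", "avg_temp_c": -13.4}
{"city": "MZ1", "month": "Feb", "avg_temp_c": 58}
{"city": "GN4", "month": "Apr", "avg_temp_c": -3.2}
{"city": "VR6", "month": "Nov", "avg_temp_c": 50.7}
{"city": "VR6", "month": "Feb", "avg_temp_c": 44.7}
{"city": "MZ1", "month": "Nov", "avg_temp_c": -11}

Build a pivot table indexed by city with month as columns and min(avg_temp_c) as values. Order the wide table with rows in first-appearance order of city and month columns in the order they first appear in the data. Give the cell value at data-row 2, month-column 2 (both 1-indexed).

41.2

With rows in first-appearance order of city, row 2 is city=GN4. month columns in first-appearance order: Apr, Aug, Feb, Nov; column 2 is Aug.
Long rows with city=GN4, month=Aug: min(41.2, 89.8, 88.7) = 41.2.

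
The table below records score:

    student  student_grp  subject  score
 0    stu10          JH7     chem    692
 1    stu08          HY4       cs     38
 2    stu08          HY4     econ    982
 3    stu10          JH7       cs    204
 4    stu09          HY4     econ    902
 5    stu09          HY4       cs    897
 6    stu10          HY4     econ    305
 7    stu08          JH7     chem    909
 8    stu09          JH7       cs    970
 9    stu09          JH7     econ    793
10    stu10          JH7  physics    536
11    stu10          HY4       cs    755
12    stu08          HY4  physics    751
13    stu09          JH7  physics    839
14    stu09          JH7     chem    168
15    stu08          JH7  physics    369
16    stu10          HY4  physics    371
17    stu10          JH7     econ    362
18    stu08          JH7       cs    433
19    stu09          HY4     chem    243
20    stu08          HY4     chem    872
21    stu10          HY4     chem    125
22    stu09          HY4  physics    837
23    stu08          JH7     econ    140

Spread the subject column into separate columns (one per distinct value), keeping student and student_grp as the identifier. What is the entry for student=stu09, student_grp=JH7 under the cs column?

970

Wide layout: rows indexed by student and student_grp, columns are the 4 distinct subject values (chem, cs, econ, physics).
Cell (student=stu09, student_grp=JH7, subject=cs) draws from the long row where student=stu09, student_grp=JH7 and subject=cs, which has score=970.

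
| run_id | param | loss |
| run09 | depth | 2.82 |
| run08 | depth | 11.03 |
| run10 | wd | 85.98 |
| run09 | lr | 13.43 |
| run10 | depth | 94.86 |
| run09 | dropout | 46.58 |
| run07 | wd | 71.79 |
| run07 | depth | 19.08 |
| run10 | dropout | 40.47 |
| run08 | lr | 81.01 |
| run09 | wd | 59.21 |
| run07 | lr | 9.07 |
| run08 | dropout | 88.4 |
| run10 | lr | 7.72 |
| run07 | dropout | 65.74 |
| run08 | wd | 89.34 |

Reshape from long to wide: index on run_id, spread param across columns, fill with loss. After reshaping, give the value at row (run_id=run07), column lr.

Wide layout: rows indexed by run_id, columns are the 4 distinct param values (depth, wd, lr, dropout).
Cell (run_id=run07, param=lr) draws from the long row where run_id=run07 and param=lr, which has loss=9.07.

9.07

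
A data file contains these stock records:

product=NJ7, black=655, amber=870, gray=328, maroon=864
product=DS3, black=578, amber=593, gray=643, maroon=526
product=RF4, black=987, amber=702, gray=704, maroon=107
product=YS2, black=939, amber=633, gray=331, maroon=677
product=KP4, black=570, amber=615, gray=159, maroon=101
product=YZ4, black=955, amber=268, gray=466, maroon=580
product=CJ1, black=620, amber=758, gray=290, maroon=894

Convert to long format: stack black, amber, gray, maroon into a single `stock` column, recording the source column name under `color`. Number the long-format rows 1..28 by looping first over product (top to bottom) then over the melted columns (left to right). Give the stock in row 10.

28 rows total (7 × 4). Row 10: index ⌊(10-1)/4⌋ = 2 into product → RF4; (10-1) mod 4 = 1 into the melted columns → amber.
So row 10 is (RF4, amber, 702); stock = 702.

702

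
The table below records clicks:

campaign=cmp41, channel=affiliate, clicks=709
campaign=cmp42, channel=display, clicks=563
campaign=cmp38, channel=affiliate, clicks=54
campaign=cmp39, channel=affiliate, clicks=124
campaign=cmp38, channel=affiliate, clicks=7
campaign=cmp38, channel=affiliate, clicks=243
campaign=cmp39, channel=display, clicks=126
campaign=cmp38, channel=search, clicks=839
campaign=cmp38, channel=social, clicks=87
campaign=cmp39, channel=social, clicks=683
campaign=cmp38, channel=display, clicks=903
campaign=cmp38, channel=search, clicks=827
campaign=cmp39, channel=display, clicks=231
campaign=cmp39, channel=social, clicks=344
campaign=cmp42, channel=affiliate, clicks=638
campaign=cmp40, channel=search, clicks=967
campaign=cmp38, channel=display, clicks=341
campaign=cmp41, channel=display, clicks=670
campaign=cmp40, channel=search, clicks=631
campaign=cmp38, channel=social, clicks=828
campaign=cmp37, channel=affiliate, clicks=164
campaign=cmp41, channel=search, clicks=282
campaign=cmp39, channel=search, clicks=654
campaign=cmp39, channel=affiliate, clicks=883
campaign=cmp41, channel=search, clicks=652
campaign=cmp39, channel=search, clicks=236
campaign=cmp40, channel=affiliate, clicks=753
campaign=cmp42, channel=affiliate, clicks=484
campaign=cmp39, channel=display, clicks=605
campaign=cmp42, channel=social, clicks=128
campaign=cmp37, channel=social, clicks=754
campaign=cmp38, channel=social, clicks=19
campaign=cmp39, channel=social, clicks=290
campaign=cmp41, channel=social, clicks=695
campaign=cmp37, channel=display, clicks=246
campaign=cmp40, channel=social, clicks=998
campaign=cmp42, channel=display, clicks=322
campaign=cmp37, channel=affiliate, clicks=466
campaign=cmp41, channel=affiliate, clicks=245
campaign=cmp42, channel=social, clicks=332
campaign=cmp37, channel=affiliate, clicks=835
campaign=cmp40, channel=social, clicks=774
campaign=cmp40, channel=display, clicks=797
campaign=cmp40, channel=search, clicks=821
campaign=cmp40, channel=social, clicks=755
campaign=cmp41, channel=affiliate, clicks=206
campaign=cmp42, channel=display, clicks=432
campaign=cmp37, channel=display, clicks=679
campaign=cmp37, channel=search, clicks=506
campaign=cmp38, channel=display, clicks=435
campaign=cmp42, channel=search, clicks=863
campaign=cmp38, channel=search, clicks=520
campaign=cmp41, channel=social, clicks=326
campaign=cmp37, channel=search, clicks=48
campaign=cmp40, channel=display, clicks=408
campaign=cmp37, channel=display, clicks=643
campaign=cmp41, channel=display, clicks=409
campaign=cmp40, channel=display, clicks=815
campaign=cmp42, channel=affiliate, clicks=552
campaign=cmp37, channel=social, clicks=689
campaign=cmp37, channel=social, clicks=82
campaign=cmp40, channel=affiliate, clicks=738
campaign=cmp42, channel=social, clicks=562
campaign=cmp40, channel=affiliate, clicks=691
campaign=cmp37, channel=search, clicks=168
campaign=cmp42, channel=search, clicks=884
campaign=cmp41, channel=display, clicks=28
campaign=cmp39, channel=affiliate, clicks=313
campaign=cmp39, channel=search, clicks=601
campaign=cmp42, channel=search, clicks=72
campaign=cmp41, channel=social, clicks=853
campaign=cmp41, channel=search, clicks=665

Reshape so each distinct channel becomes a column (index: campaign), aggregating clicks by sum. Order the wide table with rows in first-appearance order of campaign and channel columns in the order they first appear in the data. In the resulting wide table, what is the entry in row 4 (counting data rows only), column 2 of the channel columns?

962

With rows in first-appearance order of campaign, row 4 is campaign=cmp39. channel columns in first-appearance order: affiliate, display, search, social; column 2 is display.
Long rows with campaign=cmp39, channel=display: 126 + 231 + 605 = 962.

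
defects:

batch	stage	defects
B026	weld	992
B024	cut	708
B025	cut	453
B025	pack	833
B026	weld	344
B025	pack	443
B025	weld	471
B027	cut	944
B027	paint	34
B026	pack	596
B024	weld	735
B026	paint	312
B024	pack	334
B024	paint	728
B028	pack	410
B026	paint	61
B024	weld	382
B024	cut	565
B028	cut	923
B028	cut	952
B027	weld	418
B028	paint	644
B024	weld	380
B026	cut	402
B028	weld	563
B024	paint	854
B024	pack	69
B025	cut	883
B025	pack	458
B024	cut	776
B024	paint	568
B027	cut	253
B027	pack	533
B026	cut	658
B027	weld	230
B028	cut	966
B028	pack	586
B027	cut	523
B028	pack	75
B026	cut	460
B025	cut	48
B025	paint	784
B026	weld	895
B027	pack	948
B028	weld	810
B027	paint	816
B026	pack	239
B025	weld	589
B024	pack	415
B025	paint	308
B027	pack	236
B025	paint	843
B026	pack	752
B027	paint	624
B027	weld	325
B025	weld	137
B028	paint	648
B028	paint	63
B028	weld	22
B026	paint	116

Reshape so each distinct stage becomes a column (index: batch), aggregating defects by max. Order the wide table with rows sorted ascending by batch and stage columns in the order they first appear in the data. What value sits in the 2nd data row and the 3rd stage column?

With rows sorted ascending by batch, row 2 is batch=B025. stage columns in first-appearance order: weld, cut, pack, paint; column 3 is pack.
Long rows with batch=B025, stage=pack: max(833, 443, 458) = 833.

833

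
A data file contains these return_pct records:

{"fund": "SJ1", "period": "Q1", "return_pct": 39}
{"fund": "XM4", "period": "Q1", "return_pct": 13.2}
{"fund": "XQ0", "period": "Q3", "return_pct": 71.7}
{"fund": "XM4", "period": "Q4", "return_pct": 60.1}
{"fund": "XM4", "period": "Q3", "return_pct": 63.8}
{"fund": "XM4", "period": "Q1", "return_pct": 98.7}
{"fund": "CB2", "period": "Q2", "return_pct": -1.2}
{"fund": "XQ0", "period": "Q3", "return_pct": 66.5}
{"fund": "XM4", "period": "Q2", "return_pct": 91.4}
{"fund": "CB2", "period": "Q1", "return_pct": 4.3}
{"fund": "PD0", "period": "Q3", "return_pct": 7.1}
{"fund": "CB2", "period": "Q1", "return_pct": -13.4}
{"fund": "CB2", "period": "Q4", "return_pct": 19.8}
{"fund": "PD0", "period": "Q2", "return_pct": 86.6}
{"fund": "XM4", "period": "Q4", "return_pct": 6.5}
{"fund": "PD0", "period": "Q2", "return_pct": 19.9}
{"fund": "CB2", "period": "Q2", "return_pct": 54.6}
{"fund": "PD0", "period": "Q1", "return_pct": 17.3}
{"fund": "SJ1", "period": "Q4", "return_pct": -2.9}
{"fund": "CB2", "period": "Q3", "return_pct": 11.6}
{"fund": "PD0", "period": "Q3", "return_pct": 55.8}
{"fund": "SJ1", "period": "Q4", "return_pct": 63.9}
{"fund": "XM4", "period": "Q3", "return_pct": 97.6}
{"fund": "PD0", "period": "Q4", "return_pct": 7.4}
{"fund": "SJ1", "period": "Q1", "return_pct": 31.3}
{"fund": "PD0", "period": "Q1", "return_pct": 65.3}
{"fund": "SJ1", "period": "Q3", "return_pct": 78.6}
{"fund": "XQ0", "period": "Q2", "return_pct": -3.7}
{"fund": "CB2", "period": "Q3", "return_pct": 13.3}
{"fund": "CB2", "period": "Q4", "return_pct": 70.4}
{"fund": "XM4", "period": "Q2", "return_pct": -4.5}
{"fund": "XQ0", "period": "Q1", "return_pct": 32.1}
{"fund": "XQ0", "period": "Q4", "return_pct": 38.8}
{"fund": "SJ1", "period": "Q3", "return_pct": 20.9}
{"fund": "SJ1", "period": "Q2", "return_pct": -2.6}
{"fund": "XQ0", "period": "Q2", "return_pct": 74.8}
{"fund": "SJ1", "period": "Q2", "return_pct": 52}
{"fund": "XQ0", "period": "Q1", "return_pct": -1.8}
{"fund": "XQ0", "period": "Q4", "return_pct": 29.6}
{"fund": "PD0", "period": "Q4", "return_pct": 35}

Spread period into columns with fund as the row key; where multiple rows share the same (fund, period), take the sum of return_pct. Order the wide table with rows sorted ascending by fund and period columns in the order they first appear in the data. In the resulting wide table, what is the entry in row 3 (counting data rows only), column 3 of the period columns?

61

With rows sorted ascending by fund, row 3 is fund=SJ1. period columns in first-appearance order: Q1, Q3, Q4, Q2; column 3 is Q4.
Long rows with fund=SJ1, period=Q4: -2.9 + 63.9 = 61.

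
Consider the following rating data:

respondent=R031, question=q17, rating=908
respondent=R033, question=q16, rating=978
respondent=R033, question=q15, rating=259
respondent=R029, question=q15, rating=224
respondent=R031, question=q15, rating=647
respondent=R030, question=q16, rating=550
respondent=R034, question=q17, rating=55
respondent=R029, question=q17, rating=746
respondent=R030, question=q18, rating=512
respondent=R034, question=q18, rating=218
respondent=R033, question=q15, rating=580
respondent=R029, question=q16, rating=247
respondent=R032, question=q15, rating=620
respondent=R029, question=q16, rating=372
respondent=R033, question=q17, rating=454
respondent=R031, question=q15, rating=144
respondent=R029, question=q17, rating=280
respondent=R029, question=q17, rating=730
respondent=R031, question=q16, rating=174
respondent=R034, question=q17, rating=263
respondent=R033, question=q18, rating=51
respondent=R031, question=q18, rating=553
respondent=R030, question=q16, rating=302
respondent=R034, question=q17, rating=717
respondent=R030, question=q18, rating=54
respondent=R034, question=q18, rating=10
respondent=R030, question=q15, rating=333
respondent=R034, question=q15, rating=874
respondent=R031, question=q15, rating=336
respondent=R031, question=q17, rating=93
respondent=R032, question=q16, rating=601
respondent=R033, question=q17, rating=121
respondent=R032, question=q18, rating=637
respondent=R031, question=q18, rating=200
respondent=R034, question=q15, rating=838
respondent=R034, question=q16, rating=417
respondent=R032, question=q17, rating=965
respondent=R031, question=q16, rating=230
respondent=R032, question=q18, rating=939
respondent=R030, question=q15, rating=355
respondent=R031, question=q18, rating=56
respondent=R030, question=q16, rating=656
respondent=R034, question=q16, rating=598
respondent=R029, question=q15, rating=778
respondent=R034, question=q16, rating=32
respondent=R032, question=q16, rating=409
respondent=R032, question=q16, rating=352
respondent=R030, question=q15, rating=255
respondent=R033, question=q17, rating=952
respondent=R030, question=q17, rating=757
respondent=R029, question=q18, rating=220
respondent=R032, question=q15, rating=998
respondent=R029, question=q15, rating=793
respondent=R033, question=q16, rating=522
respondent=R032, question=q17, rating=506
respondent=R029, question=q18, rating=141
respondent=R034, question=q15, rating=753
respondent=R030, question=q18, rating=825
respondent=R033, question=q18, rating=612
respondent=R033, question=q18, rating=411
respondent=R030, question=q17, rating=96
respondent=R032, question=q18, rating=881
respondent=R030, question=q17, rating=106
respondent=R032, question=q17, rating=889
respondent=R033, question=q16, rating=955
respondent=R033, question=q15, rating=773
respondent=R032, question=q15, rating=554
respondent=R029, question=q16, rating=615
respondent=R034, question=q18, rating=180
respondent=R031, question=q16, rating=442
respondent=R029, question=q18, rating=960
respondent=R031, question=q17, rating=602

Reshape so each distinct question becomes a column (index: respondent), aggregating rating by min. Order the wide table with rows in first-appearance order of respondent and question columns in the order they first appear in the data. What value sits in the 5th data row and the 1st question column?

55

With rows in first-appearance order of respondent, row 5 is respondent=R034. question columns in first-appearance order: q17, q16, q15, q18; column 1 is q17.
Long rows with respondent=R034, question=q17: min(55, 263, 717) = 55.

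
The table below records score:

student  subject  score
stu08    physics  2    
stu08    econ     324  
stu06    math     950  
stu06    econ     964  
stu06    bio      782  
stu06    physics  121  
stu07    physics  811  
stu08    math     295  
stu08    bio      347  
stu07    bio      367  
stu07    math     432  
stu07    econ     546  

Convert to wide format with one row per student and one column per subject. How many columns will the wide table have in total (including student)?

5

1 column for student plus 4 distinct subject values → 5 columns.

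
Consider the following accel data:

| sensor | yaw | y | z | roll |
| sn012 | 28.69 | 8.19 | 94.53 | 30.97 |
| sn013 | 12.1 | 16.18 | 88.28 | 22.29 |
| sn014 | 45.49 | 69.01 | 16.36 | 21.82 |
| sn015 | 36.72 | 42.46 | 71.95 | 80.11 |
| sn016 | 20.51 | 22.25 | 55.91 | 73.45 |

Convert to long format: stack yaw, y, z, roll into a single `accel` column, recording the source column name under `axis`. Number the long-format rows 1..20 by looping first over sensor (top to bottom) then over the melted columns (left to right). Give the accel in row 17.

20 rows total (5 × 4). Row 17: index ⌊(17-1)/4⌋ = 4 into sensor → sn016; (17-1) mod 4 = 0 into the melted columns → yaw.
So row 17 is (sn016, yaw, 20.51); accel = 20.51.

20.51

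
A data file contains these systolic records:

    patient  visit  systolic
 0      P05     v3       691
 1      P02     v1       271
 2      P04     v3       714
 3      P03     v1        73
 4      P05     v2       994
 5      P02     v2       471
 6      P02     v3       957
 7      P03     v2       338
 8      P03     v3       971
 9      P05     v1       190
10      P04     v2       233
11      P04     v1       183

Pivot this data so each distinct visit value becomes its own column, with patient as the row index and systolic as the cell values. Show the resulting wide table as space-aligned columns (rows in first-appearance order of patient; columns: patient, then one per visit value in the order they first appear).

Columns: patient plus the 3 distinct visit values (v3, v1, v2).
For example, row P05 column v3 takes systolic=691 from the long row (P05, v3).

patient  v3   v1   v2 
P05      691  190  994
P02      957  271  471
P04      714  183  233
P03      971  73   338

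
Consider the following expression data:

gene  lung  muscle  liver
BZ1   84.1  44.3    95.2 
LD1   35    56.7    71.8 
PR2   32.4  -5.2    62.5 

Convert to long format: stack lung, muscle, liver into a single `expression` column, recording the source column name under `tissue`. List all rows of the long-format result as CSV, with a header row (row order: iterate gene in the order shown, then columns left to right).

Each (gene, column) pair becomes one row: 3 × 3 = 9 rows.
For example, (BZ1, lung) → expression=84.1.

gene,tissue,expression
BZ1,lung,84.1
BZ1,muscle,44.3
BZ1,liver,95.2
LD1,lung,35
LD1,muscle,56.7
LD1,liver,71.8
PR2,lung,32.4
PR2,muscle,-5.2
PR2,liver,62.5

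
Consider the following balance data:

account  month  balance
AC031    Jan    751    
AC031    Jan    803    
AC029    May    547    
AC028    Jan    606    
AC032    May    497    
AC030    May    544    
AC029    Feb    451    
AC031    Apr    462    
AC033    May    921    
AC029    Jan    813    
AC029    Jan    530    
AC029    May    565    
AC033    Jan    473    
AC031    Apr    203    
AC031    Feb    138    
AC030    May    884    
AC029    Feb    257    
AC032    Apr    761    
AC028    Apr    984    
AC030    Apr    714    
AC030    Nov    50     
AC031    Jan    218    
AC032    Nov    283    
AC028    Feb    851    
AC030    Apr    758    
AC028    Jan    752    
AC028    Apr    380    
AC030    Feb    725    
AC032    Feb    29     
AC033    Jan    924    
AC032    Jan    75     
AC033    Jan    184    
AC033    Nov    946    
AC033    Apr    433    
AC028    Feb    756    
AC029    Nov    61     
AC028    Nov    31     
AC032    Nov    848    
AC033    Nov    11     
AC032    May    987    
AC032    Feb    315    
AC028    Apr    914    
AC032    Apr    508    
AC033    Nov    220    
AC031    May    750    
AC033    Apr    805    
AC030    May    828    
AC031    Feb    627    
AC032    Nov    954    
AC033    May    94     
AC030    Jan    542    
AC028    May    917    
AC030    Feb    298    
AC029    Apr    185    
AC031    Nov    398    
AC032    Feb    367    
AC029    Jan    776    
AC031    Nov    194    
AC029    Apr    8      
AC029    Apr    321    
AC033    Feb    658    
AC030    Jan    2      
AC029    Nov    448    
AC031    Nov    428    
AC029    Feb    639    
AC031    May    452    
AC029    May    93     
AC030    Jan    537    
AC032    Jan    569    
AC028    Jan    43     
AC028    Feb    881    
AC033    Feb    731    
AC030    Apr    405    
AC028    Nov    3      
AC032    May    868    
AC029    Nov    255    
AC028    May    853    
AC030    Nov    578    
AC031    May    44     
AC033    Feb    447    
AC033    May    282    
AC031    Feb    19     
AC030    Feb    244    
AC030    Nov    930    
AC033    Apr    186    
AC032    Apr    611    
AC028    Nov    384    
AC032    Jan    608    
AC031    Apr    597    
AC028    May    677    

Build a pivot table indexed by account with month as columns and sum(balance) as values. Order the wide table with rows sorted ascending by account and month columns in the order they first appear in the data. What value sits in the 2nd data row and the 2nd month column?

1205

With rows sorted ascending by account, row 2 is account=AC029. month columns in first-appearance order: Jan, May, Feb, Apr, Nov; column 2 is May.
Long rows with account=AC029, month=May: 547 + 565 + 93 = 1205.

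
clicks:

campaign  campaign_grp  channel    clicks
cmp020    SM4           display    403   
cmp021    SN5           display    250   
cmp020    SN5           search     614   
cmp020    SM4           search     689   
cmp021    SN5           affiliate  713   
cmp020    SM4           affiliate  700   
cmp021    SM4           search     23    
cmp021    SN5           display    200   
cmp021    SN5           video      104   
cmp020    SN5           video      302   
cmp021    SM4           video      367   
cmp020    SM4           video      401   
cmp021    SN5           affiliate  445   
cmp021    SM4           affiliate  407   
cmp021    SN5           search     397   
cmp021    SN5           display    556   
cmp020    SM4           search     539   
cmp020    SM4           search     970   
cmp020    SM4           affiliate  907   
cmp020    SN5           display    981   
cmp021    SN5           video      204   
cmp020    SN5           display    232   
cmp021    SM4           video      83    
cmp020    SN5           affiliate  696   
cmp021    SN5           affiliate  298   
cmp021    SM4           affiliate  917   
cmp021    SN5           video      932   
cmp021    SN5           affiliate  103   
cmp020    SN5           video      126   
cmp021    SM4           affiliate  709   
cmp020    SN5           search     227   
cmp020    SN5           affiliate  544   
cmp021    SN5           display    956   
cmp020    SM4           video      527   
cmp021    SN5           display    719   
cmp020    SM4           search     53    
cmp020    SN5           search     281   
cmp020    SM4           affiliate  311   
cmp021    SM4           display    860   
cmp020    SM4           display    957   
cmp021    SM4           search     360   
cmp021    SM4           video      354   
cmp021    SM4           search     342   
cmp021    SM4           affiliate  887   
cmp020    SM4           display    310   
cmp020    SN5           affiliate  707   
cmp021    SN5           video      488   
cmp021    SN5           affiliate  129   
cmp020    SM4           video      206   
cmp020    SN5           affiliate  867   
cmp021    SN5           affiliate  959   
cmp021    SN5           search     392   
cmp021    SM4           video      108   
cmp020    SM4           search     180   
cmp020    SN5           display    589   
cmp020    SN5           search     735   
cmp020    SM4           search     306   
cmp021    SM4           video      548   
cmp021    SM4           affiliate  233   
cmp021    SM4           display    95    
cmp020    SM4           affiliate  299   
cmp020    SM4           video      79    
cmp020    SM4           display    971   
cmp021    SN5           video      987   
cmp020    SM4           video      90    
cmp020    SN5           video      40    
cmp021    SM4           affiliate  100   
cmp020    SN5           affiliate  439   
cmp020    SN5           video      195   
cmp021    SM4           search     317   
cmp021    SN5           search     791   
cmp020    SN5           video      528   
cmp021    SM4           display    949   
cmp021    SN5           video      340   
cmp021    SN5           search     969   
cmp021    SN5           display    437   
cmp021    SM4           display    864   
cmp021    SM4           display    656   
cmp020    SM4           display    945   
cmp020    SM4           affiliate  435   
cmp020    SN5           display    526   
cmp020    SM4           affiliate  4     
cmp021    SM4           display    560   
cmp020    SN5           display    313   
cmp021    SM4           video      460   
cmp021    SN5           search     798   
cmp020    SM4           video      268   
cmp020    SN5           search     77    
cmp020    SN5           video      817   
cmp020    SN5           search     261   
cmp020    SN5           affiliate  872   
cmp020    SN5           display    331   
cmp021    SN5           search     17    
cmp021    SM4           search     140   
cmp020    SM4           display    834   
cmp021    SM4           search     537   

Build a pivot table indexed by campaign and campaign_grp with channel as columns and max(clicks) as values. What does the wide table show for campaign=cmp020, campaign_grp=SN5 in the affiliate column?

Rows with campaign=cmp020, campaign_grp=SN5 and channel=affiliate: clicks values are 696, 544, 707, 867, 439, 872.
max(696, 544, 707, 867, 439, 872) = 872.

872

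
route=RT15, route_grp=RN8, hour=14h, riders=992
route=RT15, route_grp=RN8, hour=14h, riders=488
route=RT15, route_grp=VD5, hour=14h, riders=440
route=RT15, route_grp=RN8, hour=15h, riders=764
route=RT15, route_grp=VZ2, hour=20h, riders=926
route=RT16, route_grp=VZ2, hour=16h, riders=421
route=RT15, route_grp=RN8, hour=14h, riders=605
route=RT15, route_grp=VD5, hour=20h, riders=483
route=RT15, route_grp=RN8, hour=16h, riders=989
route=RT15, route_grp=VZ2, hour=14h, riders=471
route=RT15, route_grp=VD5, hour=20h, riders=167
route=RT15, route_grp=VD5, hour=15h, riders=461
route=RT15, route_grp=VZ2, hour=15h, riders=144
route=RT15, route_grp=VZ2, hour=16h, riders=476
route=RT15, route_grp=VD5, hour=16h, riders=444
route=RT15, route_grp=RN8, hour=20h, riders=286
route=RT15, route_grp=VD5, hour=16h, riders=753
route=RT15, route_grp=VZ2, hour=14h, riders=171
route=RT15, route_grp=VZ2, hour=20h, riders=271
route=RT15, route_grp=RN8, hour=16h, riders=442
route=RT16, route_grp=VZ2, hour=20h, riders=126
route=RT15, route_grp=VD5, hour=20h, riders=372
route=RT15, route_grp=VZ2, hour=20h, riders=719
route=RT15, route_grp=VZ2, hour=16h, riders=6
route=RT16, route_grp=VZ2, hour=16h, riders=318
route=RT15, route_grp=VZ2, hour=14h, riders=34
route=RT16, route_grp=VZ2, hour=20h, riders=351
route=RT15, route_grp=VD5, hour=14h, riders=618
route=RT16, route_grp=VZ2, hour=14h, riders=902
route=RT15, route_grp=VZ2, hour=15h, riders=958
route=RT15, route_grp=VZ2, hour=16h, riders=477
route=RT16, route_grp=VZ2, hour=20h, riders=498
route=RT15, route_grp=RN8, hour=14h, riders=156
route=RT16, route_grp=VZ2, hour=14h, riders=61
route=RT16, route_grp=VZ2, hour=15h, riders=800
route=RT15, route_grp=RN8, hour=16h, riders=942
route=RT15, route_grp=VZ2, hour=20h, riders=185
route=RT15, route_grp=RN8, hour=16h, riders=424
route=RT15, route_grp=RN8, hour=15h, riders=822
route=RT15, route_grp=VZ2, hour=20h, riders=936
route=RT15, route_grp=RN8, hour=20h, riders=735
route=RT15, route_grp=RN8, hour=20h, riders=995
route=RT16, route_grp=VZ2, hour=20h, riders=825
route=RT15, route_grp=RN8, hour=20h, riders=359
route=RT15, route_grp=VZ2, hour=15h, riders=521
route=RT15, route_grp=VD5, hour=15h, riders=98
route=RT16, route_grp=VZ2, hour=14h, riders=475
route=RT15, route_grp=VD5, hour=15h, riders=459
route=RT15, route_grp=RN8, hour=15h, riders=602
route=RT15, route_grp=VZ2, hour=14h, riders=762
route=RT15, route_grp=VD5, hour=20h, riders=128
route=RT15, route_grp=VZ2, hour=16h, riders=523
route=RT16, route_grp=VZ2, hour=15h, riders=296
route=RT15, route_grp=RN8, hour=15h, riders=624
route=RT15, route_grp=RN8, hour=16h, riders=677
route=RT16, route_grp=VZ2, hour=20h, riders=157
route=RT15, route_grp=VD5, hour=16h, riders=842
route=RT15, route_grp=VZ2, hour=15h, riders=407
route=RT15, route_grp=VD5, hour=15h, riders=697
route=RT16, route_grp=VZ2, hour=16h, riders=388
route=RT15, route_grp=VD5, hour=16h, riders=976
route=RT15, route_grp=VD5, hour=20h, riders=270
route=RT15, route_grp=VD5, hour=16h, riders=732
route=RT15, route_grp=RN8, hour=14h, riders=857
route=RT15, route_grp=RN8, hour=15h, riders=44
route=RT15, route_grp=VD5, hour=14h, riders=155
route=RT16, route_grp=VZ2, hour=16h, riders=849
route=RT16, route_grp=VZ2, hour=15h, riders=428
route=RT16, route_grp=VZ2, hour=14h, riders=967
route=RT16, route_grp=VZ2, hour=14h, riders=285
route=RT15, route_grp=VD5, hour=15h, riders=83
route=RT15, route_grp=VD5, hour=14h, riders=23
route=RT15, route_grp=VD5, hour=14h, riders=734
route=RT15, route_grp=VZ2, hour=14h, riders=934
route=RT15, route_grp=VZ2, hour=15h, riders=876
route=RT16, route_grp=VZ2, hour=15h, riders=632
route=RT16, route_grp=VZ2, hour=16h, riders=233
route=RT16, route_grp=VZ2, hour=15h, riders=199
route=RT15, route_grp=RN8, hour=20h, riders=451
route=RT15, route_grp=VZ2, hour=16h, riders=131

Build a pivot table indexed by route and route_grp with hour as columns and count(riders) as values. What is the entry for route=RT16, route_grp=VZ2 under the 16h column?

5

Rows with route=RT16, route_grp=VZ2 and hour=16h: riders values are 421, 318, 388, 849, 233.
5 rows match — count = 5.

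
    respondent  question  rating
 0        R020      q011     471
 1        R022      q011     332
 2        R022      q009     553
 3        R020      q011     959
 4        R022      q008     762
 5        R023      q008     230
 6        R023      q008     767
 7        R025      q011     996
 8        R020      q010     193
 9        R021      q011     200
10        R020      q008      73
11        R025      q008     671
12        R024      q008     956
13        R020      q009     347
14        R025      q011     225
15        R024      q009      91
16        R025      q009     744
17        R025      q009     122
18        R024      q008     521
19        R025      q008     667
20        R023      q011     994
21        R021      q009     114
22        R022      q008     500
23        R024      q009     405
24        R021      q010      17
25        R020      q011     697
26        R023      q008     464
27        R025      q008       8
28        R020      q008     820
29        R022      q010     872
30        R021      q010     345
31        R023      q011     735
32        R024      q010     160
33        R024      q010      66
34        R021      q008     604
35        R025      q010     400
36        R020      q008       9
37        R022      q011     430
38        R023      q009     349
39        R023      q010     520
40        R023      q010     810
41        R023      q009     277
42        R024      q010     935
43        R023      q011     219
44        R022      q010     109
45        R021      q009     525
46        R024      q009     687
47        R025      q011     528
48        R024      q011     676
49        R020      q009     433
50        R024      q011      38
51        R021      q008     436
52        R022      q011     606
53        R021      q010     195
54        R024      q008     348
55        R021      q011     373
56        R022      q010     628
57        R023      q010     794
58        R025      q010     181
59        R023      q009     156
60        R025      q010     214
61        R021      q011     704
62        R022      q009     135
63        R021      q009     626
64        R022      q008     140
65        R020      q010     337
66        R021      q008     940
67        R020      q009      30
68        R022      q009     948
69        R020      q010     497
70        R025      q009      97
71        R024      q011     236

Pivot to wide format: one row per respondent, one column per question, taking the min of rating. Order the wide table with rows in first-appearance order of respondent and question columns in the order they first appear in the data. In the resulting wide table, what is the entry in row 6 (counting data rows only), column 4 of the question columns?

66

With rows in first-appearance order of respondent, row 6 is respondent=R024. question columns in first-appearance order: q011, q009, q008, q010; column 4 is q010.
Long rows with respondent=R024, question=q010: min(160, 66, 935) = 66.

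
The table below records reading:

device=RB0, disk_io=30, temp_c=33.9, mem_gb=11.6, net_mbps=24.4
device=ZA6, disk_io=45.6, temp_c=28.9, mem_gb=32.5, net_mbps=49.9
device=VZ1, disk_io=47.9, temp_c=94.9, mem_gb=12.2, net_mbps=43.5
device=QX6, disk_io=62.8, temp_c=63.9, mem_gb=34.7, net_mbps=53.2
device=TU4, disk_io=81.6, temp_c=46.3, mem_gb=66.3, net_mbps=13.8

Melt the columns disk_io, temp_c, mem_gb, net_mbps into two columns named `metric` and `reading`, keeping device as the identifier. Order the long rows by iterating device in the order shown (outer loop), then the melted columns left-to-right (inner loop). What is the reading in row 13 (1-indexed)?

20 rows total (5 × 4). Row 13: index ⌊(13-1)/4⌋ = 3 into device → QX6; (13-1) mod 4 = 0 into the melted columns → disk_io.
So row 13 is (QX6, disk_io, 62.8); reading = 62.8.

62.8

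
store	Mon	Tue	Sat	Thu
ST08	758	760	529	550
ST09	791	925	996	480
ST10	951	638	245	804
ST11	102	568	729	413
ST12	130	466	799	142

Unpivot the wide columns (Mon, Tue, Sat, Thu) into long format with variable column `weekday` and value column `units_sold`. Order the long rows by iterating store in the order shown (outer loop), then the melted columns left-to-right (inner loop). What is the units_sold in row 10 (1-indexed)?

20 rows total (5 × 4). Row 10: index ⌊(10-1)/4⌋ = 2 into store → ST10; (10-1) mod 4 = 1 into the melted columns → Tue.
So row 10 is (ST10, Tue, 638); units_sold = 638.

638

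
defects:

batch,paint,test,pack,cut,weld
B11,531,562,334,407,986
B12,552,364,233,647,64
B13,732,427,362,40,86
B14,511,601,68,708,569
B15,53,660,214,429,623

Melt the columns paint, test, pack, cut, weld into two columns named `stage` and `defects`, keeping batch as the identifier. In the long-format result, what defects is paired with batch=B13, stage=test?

Unpivoting turns each (batch, wide-column) pair into one long row.
The wide cell at row B13, column test holds 427, so the long row (B13, test) has defects=427.

427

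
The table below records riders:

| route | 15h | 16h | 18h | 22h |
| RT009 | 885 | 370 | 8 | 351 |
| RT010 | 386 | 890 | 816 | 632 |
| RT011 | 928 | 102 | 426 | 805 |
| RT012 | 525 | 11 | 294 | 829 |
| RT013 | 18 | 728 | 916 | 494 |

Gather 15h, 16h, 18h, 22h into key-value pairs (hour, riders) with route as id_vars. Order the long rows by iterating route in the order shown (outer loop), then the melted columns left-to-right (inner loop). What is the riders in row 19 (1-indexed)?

916

20 rows total (5 × 4). Row 19: index ⌊(19-1)/4⌋ = 4 into route → RT013; (19-1) mod 4 = 2 into the melted columns → 18h.
So row 19 is (RT013, 18h, 916); riders = 916.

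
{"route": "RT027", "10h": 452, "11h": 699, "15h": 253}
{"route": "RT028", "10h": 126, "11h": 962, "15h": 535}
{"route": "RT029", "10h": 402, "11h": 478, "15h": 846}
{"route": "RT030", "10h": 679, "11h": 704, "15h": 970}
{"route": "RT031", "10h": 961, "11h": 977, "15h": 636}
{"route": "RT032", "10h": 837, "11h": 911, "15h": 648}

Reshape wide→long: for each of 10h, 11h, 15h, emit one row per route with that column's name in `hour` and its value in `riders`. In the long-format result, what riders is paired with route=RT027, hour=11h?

Unpivoting turns each (route, wide-column) pair into one long row.
The wide cell at row RT027, column 11h holds 699, so the long row (RT027, 11h) has riders=699.

699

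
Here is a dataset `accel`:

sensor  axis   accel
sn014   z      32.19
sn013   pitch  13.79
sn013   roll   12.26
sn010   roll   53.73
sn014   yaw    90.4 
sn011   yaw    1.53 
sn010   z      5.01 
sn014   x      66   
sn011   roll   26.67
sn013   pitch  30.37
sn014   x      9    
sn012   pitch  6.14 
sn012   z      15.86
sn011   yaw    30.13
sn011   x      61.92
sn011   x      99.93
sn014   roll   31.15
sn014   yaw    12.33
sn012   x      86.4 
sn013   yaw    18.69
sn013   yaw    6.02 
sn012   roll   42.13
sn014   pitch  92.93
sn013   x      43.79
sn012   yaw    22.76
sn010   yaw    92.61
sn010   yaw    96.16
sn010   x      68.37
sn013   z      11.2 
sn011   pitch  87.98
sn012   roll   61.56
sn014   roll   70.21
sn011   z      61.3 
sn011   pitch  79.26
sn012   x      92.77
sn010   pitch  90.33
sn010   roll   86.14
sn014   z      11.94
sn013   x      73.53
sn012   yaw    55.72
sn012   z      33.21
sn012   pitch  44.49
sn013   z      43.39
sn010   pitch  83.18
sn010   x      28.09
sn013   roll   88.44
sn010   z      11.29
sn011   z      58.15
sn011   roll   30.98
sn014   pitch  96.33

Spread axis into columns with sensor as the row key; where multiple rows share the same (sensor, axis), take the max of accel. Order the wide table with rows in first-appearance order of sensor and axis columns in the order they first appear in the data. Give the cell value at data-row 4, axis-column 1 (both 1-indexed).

61.3

With rows in first-appearance order of sensor, row 4 is sensor=sn011. axis columns in first-appearance order: z, pitch, roll, yaw, x; column 1 is z.
Long rows with sensor=sn011, axis=z: max(61.3, 58.15) = 61.3.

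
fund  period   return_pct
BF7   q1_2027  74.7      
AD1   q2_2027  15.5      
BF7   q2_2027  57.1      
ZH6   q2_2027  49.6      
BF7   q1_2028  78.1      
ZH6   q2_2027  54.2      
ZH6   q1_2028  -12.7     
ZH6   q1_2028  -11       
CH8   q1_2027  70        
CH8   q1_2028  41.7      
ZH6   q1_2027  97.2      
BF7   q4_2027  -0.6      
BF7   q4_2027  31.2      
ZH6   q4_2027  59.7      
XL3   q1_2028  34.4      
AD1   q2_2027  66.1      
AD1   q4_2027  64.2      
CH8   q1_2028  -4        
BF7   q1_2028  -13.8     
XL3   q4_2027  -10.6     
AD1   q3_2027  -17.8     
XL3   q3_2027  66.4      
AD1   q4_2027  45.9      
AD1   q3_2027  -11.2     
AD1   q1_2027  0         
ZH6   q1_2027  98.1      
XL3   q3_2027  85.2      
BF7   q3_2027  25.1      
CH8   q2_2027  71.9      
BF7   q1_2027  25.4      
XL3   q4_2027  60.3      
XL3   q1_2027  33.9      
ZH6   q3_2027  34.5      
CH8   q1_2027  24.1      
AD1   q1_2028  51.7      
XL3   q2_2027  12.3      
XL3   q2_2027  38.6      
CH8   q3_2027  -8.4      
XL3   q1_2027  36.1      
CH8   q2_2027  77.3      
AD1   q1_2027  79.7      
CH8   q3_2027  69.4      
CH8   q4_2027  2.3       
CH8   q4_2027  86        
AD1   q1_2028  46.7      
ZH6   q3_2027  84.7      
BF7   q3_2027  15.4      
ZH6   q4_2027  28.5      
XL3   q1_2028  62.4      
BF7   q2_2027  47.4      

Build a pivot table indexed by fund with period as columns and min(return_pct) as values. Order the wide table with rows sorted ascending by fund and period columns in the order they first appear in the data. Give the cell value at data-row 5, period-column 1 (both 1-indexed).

With rows sorted ascending by fund, row 5 is fund=ZH6. period columns in first-appearance order: q1_2027, q2_2027, q1_2028, q4_2027, q3_2027; column 1 is q1_2027.
Long rows with fund=ZH6, period=q1_2027: min(97.2, 98.1) = 97.2.

97.2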